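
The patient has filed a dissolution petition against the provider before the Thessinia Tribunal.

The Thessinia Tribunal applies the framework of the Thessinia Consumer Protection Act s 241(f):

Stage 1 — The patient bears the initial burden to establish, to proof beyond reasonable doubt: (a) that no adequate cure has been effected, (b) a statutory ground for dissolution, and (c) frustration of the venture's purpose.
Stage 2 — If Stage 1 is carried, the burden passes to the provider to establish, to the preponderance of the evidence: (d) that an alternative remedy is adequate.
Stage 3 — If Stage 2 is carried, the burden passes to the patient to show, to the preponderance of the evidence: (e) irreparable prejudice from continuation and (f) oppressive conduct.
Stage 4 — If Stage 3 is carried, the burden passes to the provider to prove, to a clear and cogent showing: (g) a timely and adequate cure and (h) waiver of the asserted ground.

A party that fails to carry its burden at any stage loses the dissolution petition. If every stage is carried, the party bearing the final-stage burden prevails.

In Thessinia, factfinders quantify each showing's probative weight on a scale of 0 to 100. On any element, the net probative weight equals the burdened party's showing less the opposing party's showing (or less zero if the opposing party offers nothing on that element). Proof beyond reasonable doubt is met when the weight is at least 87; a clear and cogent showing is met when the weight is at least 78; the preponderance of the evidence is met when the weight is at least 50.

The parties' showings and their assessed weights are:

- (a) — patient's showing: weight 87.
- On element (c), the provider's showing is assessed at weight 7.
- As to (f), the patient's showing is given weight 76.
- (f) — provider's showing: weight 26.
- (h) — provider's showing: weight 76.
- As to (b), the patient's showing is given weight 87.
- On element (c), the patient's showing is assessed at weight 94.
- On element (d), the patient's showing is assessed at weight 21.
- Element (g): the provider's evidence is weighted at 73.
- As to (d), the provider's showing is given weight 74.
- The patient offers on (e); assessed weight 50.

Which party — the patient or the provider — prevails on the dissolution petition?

patient

Stage 1 — burden on patient; standard: proof beyond reasonable doubt (weight is at least 87).
    (a): 87 ≥ 87 [met]
    (b): 87 ≥ 87 [met]
    (c): 94 − 7 = 87 ≥ 87 [met]
  The patient carries Stage 1; the provider now bears the burden.
Stage 2 — burden on provider; standard: the preponderance of the evidence (weight is at least 50).
    (d): 74 − 21 = 53 ≥ 50 [met]
  The provider carries Stage 2; the patient now bears the burden.
Stage 3 — burden on patient; standard: the preponderance of the evidence (weight is at least 50).
    (e): 50 ≥ 50 [met]
    (f): 76 − 26 = 50 ≥ 50 [met]
  Stage 3 is satisfied; the onus moves to the provider.
Stage 4 — burden on provider; standard: a clear and cogent showing (weight is at least 78).
    (g): 73 < 78 [not met]
    (h): 76 < 78 [not met]
  The provider does not carry Stage 4.
So the patient prevails.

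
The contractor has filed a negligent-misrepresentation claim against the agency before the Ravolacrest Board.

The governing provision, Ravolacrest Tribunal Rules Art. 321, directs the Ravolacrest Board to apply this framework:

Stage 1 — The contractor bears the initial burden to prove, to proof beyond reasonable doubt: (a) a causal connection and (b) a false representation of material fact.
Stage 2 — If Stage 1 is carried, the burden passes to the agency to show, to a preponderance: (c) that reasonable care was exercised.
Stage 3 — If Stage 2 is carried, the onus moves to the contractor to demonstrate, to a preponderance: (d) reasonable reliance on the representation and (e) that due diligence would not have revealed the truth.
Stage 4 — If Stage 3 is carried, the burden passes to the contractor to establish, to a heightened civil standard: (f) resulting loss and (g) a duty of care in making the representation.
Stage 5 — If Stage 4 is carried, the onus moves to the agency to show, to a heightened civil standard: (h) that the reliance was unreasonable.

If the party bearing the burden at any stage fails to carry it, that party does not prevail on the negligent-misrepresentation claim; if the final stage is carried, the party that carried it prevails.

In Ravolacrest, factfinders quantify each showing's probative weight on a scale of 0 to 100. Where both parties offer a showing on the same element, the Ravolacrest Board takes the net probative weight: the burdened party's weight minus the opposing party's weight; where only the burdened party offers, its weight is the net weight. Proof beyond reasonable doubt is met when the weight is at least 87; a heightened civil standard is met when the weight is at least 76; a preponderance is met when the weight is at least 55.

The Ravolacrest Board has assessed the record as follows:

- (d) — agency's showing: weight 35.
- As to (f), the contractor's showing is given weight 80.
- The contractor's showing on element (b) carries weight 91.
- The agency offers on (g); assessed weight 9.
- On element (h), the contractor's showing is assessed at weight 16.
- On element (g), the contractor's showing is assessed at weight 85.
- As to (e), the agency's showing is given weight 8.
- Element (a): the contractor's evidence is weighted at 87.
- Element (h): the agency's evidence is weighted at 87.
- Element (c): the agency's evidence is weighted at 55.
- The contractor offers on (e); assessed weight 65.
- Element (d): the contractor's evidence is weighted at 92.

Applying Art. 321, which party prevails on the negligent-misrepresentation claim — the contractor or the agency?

Stage 1 (contractor, proof beyond reasonable doubt, weight is at least 87): (a) 87 ≥ 87 — meets; (b) 91 ≥ 87 — meets.
  The contractor carries Stage 1; the agency now bears the burden.
Stage 2 (agency, a preponderance, weight is at least 55): (c) 55 ≥ 55 — meets.
  The agency carries Stage 2; the contractor now bears the burden.
Stage 3 (contractor, a preponderance, weight is at least 55): (d) net 92−35=57 ≥ 55 — meets; (e) net 65−8=57 ≥ 55 — meets.
  Stage 3 is satisfied; the contractor continues to bear the burden.
Stage 4 (contractor, a heightened civil standard, weight is at least 76): (f) 80 ≥ 76 — meets; (g) net 85−9=76 ≥ 76 — meets.
  Stage 4 carried; the burden shifts to the agency.
Stage 5 (agency, a heightened civil standard, weight is at least 76): (h) net 87−16=71 < 76 — fails.
  Not every element is met, so the agency fails to carry Stage 5.
The contractor prevails.

contractor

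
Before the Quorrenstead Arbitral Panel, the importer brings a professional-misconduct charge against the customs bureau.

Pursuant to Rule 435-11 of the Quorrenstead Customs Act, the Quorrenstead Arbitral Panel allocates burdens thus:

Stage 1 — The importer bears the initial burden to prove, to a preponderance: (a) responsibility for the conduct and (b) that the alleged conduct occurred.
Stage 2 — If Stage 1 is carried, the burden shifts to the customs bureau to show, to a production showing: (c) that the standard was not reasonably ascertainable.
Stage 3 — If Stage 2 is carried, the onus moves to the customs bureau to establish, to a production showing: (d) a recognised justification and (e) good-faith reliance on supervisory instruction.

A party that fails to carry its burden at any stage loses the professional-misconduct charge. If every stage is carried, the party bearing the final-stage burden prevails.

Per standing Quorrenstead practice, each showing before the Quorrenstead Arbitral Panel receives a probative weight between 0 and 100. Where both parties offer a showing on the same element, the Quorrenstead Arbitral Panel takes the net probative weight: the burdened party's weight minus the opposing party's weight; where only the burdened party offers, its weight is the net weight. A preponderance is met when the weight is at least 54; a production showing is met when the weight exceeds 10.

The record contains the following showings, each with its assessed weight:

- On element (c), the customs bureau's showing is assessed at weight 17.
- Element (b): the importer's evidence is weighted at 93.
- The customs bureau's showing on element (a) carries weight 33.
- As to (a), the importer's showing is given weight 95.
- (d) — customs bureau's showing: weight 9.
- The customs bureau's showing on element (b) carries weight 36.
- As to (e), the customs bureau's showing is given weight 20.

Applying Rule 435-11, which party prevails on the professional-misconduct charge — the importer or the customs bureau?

At Stage 1 the importer must meet a preponderance (weight is at least 54): on (a) the weight is 95 less the opposing 33 gives net 62, which does reach 54, so (a) meets the standard; on (b) the weight is 93 less the opposing 36 gives net 57, which does reach 54, so (b) meets the standard.
  Stage 1 is satisfied; the onus moves to the customs bureau.
At Stage 2 the customs bureau must meet a production showing (weight exceeds 10): on (c) the weight is 17, which does exceed 10, so (c) meets the standard.
  Stage 2 is satisfied; the customs bureau continues to bear the burden.
At Stage 3 the customs bureau must meet a production showing (weight exceeds 10): on (d) the weight is 9, which does not exceed 10, so (d) does not meet the standard; on (e) the weight is 20, which does exceed 10, so (e) meets the standard.
  Stage 3 not carried; the customs bureau fails its burden.
So the importer prevails.

importer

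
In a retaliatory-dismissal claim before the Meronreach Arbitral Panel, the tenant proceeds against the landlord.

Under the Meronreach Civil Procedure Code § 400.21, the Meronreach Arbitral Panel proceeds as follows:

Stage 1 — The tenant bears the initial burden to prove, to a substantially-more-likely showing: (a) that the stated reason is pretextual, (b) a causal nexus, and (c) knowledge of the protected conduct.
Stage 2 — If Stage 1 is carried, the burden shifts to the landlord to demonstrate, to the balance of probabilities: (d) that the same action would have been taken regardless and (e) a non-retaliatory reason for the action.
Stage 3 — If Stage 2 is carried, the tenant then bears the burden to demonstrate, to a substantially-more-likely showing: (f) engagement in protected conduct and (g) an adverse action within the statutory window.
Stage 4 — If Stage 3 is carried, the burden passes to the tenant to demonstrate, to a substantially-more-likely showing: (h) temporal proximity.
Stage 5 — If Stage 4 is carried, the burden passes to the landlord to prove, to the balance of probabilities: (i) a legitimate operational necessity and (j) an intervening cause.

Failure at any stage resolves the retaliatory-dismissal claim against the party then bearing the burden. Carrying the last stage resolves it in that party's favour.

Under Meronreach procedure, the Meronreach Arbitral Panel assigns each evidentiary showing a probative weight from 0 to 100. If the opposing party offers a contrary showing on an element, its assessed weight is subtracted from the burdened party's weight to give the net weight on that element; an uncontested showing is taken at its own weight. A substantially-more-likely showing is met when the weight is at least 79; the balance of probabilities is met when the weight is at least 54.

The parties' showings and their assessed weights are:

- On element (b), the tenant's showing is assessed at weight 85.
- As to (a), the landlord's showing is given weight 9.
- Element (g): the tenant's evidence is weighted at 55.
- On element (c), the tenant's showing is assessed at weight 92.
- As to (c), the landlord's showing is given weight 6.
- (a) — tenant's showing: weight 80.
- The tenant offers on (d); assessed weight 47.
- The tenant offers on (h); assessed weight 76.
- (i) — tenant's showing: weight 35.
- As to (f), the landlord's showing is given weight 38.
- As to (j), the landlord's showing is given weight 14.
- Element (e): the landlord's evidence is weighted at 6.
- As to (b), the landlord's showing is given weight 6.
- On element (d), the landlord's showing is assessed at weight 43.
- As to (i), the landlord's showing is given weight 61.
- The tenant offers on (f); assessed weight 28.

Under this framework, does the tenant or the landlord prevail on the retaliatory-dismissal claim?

landlord

At Stage 1 the tenant must meet a substantially-more-likely showing (weight is at least 79): on (a) the weight is 80 less the opposing 9 gives net 71, which does not reach 79, so (a) does not meet the standard; on (b) the weight is 85 less the opposing 6 gives net 79, which does reach 79, so (b) meets the standard; on (c) the weight is 92 less the opposing 6 gives net 86, ≥ 79, so (c) meets the standard.
  Stage 1 not carried; the tenant fails its burden.
The analysis ends at Stage 1; the landlord prevails.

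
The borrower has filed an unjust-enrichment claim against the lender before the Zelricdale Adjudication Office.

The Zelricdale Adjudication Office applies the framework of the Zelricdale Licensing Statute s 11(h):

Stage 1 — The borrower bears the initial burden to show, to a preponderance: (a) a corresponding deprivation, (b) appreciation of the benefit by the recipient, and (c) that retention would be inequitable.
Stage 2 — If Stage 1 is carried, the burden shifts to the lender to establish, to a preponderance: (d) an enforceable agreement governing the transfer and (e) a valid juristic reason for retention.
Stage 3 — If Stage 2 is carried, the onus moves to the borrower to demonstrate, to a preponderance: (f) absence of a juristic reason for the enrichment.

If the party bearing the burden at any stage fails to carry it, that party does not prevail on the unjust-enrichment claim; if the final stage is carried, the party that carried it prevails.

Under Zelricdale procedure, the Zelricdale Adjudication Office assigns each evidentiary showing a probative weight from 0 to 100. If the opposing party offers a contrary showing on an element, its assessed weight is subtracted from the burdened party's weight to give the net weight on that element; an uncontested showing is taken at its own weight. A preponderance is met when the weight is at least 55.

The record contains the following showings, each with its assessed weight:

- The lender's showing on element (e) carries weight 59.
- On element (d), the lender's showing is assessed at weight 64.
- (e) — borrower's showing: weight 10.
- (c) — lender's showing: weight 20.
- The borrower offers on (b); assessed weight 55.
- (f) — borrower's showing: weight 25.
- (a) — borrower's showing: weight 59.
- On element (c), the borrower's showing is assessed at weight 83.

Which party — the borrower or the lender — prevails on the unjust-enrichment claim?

At Stage 1 the borrower must meet a preponderance (weight is at least 55): on (a) the weight is 59, ≥ 55, so (a) meets the standard; on (b) the weight is 55, which does reach 55, so (b) meets the standard; on (c) the weight is 83 less the opposing 20 gives net 63, ≥ 55, so (c) meets the standard.
  Stage 1 carried; the burden shifts to the lender.
At Stage 2 the lender must meet a preponderance (weight is at least 55): on (d) the weight is 64, which does reach 55, so (d) meets the standard; on (e) the weight is 59 less the opposing 10 gives net 49, < 55, so (e) does not meet the standard.
  The lender does not carry Stage 2.
So the borrower prevails.

borrower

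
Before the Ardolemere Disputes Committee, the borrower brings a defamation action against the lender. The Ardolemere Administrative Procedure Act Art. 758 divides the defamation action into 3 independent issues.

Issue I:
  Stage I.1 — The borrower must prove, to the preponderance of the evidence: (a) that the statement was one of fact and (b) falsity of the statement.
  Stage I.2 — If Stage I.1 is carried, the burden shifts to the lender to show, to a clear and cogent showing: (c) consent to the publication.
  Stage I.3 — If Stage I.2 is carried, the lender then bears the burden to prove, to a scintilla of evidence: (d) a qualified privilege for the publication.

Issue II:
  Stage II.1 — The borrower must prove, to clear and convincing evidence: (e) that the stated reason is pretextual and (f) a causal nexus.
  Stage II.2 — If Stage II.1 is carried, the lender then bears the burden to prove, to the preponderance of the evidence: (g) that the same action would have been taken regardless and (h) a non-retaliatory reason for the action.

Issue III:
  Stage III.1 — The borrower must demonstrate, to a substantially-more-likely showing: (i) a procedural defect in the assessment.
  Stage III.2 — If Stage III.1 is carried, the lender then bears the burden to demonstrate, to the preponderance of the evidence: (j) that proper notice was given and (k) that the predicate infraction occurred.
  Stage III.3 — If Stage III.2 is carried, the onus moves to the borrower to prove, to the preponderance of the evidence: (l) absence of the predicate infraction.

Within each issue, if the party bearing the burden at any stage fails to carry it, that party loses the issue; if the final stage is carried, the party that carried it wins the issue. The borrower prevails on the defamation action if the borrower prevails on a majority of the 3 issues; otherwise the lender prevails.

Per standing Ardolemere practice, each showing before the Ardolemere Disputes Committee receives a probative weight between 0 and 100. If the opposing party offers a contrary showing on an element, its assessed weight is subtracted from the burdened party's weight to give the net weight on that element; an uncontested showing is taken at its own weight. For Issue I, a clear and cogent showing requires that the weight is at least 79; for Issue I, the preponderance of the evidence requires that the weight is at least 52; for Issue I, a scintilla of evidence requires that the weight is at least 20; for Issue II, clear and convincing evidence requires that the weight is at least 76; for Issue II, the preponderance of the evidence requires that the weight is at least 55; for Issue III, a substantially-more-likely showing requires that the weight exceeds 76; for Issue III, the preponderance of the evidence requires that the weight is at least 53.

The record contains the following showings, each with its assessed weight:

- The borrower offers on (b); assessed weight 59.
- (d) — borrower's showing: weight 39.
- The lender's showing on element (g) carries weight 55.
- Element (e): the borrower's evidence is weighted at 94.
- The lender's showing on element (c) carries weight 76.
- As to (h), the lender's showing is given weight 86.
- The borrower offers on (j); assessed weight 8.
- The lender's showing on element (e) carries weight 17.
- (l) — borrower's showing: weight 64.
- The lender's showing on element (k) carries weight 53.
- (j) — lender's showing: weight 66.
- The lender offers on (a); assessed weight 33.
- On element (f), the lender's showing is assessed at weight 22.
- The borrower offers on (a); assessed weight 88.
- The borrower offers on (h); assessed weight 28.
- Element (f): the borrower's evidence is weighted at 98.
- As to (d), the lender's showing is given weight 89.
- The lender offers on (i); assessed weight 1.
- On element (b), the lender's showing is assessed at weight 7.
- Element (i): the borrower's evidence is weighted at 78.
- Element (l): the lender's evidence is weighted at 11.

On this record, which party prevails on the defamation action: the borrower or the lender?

— Issue I —
Stage I.1 (borrower, the preponderance of the evidence, weight is at least 52): (a) net 88−33=55 ≥ 52 — meets; (b) net 59−7=52 ≥ 52 — meets.
  All elements met. The burden passes to the lender.
Stage I.2 (lender, a clear and cogent showing, weight is at least 79): (c) 76 < 79 — fails.
  Not every element is met, so the lender fails to carry Stage I.2.
So the borrower prevails on this issue.
— Issue II —
Stage II.1 — burden on borrower; standard: clear and convincing evidence (weight is at least 76).
    (e): 94 − 17 = 77 ≥ 76 [met]
    (f): 98 − 22 = 76 ≥ 76 [met]
  Stage II.1 is satisfied; the onus moves to the lender.
Stage II.2 — burden on lender; standard: the preponderance of the evidence (weight is at least 55).
    (g): 55 ≥ 55 [met]
    (h): 86 − 28 = 58 ≥ 55 [met]
  All elements met at the final stage.
With every stage satisfied, the lender prevails on this issue.
— Issue III —
At Stage III.1 the borrower must meet a substantially-more-likely showing (weight exceeds 76): on (i) the weight is 78 less the opposing 1 gives net 77, > 76, so (i) meets the standard.
  Stage III.1 carried; the burden shifts to the lender.
At Stage III.2 the lender must meet the preponderance of the evidence (weight is at least 53): on (j) the weight is 66 less the opposing 8 gives net 58, which does reach 53, so (j) meets the standard; on (k) the weight is 53, which does reach 53, so (k) meets the standard.
  Stage III.2 carried; the burden shifts to the borrower.
At Stage III.3 the borrower must meet the preponderance of the evidence (weight is at least 53): on (l) the weight is 64 less the opposing 11 gives net 53, ≥ 53, so (l) meets the standard.
  The borrower carries the last stage.
Every stage carried; the borrower prevails on this issue.
Per-issue: Issue I → borrower; Issue II → lender; Issue III → borrower. The borrower must prevail on a majority of issues; overall, the borrower prevails.

borrower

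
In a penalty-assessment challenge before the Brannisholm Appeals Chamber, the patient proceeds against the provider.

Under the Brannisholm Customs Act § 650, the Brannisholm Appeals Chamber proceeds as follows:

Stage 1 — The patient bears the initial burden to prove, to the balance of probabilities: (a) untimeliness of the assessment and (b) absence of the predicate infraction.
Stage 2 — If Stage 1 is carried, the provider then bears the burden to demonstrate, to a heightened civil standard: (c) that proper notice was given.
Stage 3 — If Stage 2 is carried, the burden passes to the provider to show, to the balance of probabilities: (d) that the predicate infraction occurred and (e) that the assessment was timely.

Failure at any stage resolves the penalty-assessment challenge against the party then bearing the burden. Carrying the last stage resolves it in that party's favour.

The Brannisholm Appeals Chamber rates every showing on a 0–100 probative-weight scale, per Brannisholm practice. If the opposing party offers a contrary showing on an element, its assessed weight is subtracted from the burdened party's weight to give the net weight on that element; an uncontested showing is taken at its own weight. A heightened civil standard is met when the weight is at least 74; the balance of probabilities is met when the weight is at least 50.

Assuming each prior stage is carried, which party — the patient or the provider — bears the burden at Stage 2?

Stage 2's rule assigns the burden to the provider (to a heightened civil standard).

provider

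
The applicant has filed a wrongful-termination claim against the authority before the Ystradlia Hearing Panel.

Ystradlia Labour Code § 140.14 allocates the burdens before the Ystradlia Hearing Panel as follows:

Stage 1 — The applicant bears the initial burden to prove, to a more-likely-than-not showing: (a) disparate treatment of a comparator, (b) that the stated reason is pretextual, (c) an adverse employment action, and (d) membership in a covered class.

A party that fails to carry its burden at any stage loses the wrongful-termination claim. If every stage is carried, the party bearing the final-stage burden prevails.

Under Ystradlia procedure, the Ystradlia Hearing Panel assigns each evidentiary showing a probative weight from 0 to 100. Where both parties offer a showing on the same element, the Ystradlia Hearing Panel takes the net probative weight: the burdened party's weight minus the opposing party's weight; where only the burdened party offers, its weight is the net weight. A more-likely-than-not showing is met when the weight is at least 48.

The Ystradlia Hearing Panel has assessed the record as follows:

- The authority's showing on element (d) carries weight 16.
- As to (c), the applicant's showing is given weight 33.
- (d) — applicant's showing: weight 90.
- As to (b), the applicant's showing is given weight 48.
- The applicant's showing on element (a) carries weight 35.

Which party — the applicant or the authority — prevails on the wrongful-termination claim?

Stage 1 (applicant, a more-likely-than-not showing, weight is at least 48): (a) 35 < 48 — fails; (b) 48 ≥ 48 — meets; (c) 33 < 48 — fails; (d) net 90−16=74 ≥ 48 — meets.
  The applicant does not carry Stage 1.
The analysis ends at Stage 1; the authority prevails.

authority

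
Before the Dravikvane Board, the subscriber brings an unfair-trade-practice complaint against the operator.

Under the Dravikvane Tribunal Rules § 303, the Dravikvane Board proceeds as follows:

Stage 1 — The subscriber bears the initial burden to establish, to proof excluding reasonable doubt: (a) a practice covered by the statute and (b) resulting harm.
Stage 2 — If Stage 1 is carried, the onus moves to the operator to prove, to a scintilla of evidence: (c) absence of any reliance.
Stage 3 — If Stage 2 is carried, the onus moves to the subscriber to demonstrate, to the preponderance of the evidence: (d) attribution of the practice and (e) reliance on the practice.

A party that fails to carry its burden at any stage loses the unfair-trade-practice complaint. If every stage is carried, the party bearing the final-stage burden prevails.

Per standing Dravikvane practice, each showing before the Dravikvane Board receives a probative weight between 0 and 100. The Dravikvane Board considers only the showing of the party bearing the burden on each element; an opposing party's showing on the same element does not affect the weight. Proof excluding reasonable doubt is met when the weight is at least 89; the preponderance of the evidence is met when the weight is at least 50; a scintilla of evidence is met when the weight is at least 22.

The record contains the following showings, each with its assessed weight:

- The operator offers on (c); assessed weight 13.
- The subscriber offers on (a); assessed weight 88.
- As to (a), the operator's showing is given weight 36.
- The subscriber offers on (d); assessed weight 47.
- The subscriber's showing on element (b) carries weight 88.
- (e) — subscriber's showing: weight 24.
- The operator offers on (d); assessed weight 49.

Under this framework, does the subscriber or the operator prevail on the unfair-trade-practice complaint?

operator

Stage 1 (subscriber, proof excluding reasonable doubt, weight is at least 89): (a) 88 (operator's 36 disregarded) < 89 — fails; (b) 88 < 89 — fails.
  Stage 1 not carried; the subscriber fails its burden.
The operator prevails.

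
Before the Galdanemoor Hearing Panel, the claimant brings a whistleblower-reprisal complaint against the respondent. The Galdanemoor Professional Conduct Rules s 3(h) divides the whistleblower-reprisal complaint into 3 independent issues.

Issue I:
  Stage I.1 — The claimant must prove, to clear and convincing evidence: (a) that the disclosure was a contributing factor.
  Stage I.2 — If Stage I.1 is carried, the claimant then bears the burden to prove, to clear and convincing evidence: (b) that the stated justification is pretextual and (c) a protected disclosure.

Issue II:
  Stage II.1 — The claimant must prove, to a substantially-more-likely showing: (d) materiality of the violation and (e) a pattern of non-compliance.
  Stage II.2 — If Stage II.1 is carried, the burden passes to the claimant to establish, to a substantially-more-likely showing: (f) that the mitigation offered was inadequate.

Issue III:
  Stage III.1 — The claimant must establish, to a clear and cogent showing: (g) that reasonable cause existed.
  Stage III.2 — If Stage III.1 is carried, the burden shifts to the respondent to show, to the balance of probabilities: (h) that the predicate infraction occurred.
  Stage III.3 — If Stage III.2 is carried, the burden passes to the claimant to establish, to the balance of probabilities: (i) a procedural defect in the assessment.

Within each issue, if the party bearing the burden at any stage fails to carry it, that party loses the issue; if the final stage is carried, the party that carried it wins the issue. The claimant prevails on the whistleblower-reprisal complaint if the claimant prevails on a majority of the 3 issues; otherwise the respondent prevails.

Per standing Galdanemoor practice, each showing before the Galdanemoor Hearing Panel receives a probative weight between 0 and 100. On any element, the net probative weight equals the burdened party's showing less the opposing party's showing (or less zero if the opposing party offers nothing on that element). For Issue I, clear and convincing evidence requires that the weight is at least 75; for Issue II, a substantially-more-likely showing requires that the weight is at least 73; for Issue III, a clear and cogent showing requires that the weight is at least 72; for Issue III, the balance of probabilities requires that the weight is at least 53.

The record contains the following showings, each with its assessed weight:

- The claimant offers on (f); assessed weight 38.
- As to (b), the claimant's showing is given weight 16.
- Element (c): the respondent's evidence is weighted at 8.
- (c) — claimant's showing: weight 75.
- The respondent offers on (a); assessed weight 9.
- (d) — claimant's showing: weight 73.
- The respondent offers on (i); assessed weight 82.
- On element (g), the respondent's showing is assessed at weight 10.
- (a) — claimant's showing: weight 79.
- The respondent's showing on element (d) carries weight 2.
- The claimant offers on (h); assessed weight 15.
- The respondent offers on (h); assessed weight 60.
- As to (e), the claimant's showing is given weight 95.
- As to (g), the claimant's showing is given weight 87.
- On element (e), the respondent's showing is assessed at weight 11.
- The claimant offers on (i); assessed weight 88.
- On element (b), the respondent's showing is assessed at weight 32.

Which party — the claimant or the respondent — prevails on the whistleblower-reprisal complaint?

— Issue I —
Stage I.1 (claimant, clear and convincing evidence, weight is at least 75): (a) net 79−9=70 < 75 — fails.
  Stage I.1 not carried; the claimant fails its burden.
The analysis ends at Stage I.1; the respondent prevails on this issue.
— Issue II —
Stage II.1 — burden on claimant; standard: a substantially-more-likely showing (weight is at least 73).
    (d): 73 − 2 = 71 < 73 [not met]
    (e): 95 − 11 = 84 ≥ 73 [met]
  Stage II.1 not carried; the claimant fails its burden.
The respondent prevails on this issue.
— Issue III —
Stage III.1 — burden on claimant; standard: a clear and cogent showing (weight is at least 72).
    (g): 87 − 10 = 77 ≥ 72 [met]
  All elements met. The burden passes to the respondent.
Stage III.2 — burden on respondent; standard: the balance of probabilities (weight is at least 53).
    (h): 60 − 15 = 45 < 53 [not met]
  Not every element is met, so the respondent fails to carry Stage III.2.
So the claimant prevails on this issue.
Per-issue: Issue I → respondent; Issue II → respondent; Issue III → claimant. The claimant must prevail on a majority of issues; overall, the respondent prevails.

respondent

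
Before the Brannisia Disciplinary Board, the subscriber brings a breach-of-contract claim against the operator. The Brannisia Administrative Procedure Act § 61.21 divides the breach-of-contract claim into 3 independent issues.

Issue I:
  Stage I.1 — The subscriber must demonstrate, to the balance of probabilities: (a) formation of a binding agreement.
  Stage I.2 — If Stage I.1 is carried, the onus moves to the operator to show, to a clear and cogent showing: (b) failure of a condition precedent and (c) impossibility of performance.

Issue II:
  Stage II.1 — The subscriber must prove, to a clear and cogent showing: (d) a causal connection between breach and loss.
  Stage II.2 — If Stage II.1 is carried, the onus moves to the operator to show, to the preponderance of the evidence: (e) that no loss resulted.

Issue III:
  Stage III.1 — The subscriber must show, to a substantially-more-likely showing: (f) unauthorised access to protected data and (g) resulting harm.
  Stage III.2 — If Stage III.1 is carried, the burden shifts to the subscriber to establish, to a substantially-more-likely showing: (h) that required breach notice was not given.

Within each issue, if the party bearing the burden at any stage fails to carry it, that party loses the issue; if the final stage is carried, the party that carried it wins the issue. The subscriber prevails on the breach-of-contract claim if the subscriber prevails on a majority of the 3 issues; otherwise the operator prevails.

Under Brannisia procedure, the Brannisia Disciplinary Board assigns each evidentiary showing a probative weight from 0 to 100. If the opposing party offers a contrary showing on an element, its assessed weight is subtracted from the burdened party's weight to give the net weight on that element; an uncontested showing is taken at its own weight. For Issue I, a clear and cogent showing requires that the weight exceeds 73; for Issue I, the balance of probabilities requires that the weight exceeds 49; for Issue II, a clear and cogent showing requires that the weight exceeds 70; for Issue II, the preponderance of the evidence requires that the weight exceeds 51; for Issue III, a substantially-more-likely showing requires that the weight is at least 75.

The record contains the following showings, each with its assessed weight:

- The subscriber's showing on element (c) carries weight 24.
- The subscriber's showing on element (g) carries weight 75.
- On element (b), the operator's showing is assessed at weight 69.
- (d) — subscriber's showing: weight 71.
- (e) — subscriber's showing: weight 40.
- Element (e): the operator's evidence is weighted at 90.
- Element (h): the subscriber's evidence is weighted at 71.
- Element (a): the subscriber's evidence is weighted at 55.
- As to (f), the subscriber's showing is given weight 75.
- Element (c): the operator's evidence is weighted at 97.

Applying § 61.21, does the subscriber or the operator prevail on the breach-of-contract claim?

subscriber

— Issue I —
Stage I.1 (subscriber, the balance of probabilities, weight exceeds 49): (a) 55 > 49 — meets.
  Stage I.1 carried; the burden shifts to the operator.
Stage I.2 (operator, a clear and cogent showing, weight exceeds 73): (b) 69 ≤ 73 — fails; (c) net 97−24=73 ≤ 73 — fails.
  Not every element is met, so the operator fails to carry Stage I.2.
The analysis ends at Stage I.2; the subscriber prevails on this issue.
— Issue II —
At Stage II.1 the subscriber must meet a clear and cogent showing (weight exceeds 70): on (d) the weight is 71, > 70, so (d) meets the standard.
  All elements met. The burden passes to the operator.
At Stage II.2 the operator must meet the preponderance of the evidence (weight exceeds 51): on (e) the weight is 90 less the opposing 40 gives net 50, which does not exceed 51, so (e) does not meet the standard.
  Stage II.2 not carried; the operator fails its burden.
The subscriber prevails on this issue.
— Issue III —
At Stage III.1 the subscriber must meet a substantially-more-likely showing (weight is at least 75): on (f) the weight is 75, ≥ 75, so (f) meets the standard; on (g) the weight is 75, ≥ 75, so (g) meets the standard.
  All elements met. The subscriber retains the burden for Stage III.2.
At Stage III.2 the subscriber must meet a substantially-more-likely showing (weight is at least 75): on (h) the weight is 71, < 75, so (h) does not meet the standard.
  Not every element is met, so the subscriber fails to carry Stage III.2.
So the operator prevails on this issue.
Per-issue: Issue I → subscriber; Issue II → subscriber; Issue III → operator. The subscriber must prevail on a majority of issues; overall, the subscriber prevails.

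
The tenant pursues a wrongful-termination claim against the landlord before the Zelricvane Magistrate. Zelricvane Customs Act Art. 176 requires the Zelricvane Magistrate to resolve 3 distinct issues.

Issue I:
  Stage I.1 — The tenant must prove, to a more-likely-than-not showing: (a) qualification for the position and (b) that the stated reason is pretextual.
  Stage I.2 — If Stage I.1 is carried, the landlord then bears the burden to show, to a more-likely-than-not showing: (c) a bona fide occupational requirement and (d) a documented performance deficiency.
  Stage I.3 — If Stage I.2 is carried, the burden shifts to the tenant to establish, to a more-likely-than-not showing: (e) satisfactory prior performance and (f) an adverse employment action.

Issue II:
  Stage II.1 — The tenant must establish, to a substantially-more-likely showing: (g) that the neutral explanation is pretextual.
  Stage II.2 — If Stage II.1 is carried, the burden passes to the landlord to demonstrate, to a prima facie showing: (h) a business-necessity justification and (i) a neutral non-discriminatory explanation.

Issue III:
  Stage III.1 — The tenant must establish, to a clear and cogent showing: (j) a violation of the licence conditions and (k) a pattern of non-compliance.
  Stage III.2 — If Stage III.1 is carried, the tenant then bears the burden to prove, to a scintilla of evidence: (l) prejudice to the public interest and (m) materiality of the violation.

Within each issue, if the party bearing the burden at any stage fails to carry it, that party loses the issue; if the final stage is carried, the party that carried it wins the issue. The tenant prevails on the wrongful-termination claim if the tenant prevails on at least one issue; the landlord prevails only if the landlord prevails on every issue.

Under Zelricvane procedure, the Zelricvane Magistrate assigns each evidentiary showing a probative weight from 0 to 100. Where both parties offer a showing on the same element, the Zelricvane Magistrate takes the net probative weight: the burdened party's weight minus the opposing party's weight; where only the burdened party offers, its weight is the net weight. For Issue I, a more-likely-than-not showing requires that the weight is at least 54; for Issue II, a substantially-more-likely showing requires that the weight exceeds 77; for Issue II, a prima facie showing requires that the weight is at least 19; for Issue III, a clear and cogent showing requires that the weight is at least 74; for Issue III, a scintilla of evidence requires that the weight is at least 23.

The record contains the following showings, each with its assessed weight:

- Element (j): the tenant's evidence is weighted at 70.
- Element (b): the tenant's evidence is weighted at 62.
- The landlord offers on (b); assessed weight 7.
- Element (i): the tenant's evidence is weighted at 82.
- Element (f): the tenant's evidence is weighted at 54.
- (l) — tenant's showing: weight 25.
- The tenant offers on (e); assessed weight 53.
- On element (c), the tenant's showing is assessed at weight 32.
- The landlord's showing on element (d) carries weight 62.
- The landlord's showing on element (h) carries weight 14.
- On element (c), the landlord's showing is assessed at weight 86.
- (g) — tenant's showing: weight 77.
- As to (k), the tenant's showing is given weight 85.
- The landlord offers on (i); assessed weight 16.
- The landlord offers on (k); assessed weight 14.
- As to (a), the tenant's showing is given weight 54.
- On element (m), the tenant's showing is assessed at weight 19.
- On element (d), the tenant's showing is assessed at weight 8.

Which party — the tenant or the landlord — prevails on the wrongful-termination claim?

landlord

— Issue I —
Stage I.1 (tenant, a more-likely-than-not showing, weight is at least 54): (a) 54 ≥ 54 — meets; (b) net 62−7=55 ≥ 54 — meets.
  The tenant carries Stage I.1; the landlord now bears the burden.
Stage I.2 (landlord, a more-likely-than-not showing, weight is at least 54): (c) net 86−32=54 ≥ 54 — meets; (d) net 62−8=54 ≥ 54 — meets.
  The landlord carries Stage I.2; the tenant now bears the burden.
Stage I.3 (tenant, a more-likely-than-not showing, weight is at least 54): (e) 53 < 54 — fails; (f) 54 ≥ 54 — meets.
  Stage I.3 not carried; the tenant fails its burden.
The analysis ends at Stage I.3; the landlord prevails on this issue.
— Issue II —
At Stage II.1 the tenant must meet a substantially-more-likely showing (weight exceeds 77): on (g) the weight is 77, which does not exceed 77, so (g) does not meet the standard.
  Stage II.1 not carried; the tenant fails its burden.
The landlord prevails on this issue.
— Issue III —
At Stage III.1 the tenant must meet a clear and cogent showing (weight is at least 74): on (j) the weight is 70, which does not reach 74, so (j) does not meet the standard; on (k) the weight is 85 less the opposing 14 gives net 71, < 74, so (k) does not meet the standard.
  Not every element is met, so the tenant fails to carry Stage III.1.
The landlord prevails on this issue.
Per-issue: Issue I → landlord; Issue II → landlord; Issue III → landlord. The tenant must prevail on at least one issue; overall, the landlord prevails.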